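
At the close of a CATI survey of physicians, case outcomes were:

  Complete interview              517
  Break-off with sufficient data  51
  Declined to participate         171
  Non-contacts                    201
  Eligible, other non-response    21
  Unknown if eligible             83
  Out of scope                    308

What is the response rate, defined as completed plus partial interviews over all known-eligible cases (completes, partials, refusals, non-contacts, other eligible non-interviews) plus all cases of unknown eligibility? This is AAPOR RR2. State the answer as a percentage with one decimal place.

54.4%

Num = 517 + 51 = 568
Denominator = 517 + 51 + 171 + 201 + 21 + 83 = 1044
RR2 = 568 / 1044 = 0.5441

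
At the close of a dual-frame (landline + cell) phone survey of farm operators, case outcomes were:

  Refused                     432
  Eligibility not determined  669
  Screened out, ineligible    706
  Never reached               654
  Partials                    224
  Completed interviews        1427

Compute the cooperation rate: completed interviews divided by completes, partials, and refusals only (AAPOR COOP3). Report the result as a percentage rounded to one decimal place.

Numerator: 1427
Base: 1427 + 224 + 432 = 2083
COOP3 = 1427 / 2083 = 0.6851

68.5%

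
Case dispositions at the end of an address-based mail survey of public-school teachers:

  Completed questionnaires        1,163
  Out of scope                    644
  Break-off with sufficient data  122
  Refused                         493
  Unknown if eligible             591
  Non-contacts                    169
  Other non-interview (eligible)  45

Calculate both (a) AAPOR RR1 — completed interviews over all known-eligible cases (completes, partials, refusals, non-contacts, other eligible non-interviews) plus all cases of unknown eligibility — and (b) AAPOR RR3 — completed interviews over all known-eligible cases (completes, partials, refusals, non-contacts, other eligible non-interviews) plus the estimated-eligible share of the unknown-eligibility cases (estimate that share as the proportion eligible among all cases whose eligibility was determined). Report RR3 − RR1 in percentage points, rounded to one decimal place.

2.7

Num = 1163
Denom = 1163 + 122 + 493 + 169 + 45 + 591 = 2583
RR1 = 1163 / 2583 = 0.4503
Determined eligible = 1163 + 122 + 493 + 169 + 45 = 1992
e = 1992 / (1992 + 644) = 1992 / 2636 = 0.7557
Eligible share of unknowns = 0.7557 × 591 = 446.62
Denom = 1992 + 446.62 = 2438.62
RR3 = 1163 / 2438.62 = 0.4769
Difference = 47.69 − 45.03 = 2.66 percentage points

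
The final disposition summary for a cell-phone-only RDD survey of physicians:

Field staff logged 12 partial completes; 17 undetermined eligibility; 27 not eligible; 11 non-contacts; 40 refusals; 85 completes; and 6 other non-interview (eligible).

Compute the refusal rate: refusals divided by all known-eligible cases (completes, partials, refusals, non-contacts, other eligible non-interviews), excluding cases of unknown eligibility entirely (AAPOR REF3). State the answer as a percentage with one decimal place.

26.0%

Top → 40
Denominator → 85 + 12 + 40 + 11 + 6 = 154
REF3 = 40 / 154 = 0.2597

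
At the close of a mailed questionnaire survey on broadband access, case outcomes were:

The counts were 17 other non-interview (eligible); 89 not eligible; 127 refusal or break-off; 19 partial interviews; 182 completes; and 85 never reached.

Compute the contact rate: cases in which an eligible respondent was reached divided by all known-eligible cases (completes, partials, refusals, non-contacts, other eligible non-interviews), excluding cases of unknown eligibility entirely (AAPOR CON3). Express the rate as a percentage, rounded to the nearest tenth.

80.2%

Num = 182 + 19 + 127 + 17 = 345
Denominator = 182 + 19 + 127 + 85 + 17 = 430
CON3 = 345 / 430 = 0.8023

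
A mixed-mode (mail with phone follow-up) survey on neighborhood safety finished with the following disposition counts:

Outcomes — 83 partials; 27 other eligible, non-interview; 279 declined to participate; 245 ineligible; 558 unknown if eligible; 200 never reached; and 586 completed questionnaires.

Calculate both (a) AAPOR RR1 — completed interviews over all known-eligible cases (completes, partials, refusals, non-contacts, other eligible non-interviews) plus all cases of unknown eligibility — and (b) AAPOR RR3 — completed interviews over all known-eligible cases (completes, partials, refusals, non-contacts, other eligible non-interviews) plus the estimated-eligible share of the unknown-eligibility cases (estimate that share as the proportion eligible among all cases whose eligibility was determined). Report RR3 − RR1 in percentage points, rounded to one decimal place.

Numerator → 586
Denominator → 586 + 83 + 279 + 200 + 27 + 558 = 1733
RR1 = 586 / 1733 = 0.3381
Known eligible → 586 + 83 + 279 + 200 + 27 = 1175
e = 1175 / (1175 + 245) = 1175 / 1420 = 0.8275
Eligible share of unknowns → 0.8275 × 558 = 461.75
Denominator → 1175 + 461.75 = 1636.75
RR3 = 586 / 1636.75 = 0.3580
Difference = 35.80 − 33.81 = 1.99 percentage points

2.0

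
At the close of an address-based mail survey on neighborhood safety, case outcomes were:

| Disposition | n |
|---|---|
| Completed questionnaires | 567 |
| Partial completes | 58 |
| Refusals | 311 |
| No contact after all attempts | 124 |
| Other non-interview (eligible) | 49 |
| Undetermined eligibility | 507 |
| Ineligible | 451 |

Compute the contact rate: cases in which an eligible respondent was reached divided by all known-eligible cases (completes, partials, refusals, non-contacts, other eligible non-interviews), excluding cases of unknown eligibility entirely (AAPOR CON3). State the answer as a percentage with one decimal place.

88.8%

Numerator → 567 + 58 + 311 + 49 = 985
Denominator → 567 + 58 + 311 + 124 + 49 = 1109
CON3 = 985 / 1109 = 0.8882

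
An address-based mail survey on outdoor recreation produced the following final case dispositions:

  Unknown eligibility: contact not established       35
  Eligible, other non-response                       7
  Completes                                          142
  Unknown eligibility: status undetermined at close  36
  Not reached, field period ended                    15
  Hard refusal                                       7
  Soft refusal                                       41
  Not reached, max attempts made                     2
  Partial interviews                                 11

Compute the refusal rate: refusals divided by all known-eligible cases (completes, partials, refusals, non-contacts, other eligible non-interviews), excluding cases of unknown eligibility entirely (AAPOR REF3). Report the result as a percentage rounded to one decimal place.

Declined to participate = 7 + 41 = 48
No contact after all attempts = 15 + 2 = 17
Undetermined eligibility = 35 + 36 = 71
Top → 48
Denom → 142 + 11 + 48 + 17 + 7 = 225
REF3 = 48 / 225 = 0.2133

21.3%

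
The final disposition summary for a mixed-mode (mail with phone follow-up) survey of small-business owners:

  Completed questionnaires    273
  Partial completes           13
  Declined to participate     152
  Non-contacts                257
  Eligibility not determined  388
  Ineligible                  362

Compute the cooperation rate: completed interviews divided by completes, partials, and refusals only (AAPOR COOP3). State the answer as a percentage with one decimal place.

Top = 273
Base = 273 + 13 + 152 = 438
COOP3 = 273 / 438 = 0.6233

62.3%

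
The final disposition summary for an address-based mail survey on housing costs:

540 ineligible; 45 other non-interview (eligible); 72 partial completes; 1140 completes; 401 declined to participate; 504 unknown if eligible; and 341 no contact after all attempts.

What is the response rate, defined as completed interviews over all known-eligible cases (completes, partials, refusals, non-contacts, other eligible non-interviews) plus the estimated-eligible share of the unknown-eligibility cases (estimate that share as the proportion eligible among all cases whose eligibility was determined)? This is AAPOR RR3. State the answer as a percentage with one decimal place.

Top → 1140
Determined eligible → 1140 + 72 + 401 + 341 + 45 = 1999
e = 1999 / (1999 + 540) = 1999 / 2539 = 0.7873
Eligible share of unknowns → 0.7873 × 504 = 396.80
Denominator → 1999 + 396.80 = 2395.80
RR3 = 1140 / 2395.80 = 0.4758

47.6%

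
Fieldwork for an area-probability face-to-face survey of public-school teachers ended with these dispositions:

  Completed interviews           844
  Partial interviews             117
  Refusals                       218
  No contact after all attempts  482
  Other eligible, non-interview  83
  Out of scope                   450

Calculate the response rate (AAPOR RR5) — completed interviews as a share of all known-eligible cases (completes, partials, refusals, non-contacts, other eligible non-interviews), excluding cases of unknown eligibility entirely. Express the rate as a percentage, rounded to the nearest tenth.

Num → 844
Denominator → 844 + 117 + 218 + 482 + 83 = 1744
RR5 = 844 / 1744 = 0.4839

48.4%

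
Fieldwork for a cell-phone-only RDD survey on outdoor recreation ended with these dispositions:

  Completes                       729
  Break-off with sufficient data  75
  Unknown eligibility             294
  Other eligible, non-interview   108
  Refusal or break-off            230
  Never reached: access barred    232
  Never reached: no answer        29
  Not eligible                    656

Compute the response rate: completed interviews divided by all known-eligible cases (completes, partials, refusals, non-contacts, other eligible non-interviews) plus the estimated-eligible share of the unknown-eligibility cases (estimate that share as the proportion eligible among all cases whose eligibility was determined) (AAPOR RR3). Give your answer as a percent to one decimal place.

No answer / not reached = 29 + 232 = 261
Numerator: 729
Determined eligible: 729 + 75 + 230 + 261 + 108 = 1403
e = 1403 / (1403 + 656) = 1403 / 2059 = 0.6814
Eligible share of unknowns: 0.6814 × 294 = 200.33
Base: 1403 + 200.33 = 1603.33
RR3 = 729 / 1603.33 = 0.4547

45.5%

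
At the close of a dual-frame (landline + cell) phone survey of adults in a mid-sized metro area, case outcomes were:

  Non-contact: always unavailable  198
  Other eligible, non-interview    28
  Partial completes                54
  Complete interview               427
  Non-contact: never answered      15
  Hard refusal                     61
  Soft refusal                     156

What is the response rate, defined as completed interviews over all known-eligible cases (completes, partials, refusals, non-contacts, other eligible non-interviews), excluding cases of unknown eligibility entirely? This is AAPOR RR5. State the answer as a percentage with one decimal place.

45.5%

Refusals = 61 + 156 = 217
Non-contacts = 15 + 198 = 213
Num → 427
Base → 427 + 54 + 217 + 213 + 28 = 939
RR5 = 427 / 939 = 0.4547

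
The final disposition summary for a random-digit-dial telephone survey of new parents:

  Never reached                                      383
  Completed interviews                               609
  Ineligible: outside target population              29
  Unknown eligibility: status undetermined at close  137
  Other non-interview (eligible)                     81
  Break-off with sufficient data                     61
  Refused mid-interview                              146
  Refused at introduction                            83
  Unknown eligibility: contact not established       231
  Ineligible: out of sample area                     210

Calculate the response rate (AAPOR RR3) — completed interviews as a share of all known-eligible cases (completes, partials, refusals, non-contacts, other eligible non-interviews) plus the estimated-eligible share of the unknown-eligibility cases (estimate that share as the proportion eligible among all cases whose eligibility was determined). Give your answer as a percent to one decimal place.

Refusals = 83 + 146 = 229
Eligibility not determined = 231 + 137 = 368
Not eligible = 29 + 210 = 239
Top: 609
Eligible (known): 609 + 61 + 229 + 383 + 81 = 1363
e = 1363 / (1363 + 239) = 1363 / 1602 = 0.8508
Estimated eligible among unknowns: 0.8508 × 368 = 313.09
Base: 1363 + 313.09 = 1676.09
RR3 = 609 / 1676.09 = 0.3633

36.3%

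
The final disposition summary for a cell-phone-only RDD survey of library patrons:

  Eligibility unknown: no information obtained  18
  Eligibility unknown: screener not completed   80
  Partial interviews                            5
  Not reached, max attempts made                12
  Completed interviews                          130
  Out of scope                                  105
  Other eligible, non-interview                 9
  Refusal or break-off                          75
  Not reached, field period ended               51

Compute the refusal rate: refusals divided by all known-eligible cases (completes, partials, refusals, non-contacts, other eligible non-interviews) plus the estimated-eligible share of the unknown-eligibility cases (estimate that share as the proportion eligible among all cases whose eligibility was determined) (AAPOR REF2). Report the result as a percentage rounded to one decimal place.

No answer / not reached = 51 + 12 = 63
Eligibility not determined = 80 + 18 = 98
Num = 75
Eligible (known) = 130 + 5 + 75 + 63 + 9 = 282
e = 282 / (282 + 105) = 282 / 387 = 0.7287
e × U = 0.7287 × 98 = 71.41
Base = 282 + 71.41 = 353.41
REF2 = 75 / 353.41 = 0.2122

21.2%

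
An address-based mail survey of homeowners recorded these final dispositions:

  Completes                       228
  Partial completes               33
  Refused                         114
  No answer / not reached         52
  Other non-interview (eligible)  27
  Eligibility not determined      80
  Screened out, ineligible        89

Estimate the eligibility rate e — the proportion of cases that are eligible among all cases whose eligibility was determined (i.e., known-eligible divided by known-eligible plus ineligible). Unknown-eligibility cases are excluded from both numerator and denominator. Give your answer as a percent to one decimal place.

Eligible (known): 228 + 33 + 114 + 52 + 27 = 454
e = 454 / (454 + 89) = 454 / 543 = 0.8361

83.6%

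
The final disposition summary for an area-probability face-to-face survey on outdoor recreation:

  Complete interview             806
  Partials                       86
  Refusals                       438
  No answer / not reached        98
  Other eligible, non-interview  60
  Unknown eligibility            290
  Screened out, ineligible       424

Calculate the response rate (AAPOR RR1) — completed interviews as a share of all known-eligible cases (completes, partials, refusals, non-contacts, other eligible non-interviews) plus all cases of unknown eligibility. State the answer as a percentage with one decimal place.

45.3%

Top: 806
Denom: 806 + 86 + 438 + 98 + 60 + 290 = 1778
RR1 = 806 / 1778 = 0.4533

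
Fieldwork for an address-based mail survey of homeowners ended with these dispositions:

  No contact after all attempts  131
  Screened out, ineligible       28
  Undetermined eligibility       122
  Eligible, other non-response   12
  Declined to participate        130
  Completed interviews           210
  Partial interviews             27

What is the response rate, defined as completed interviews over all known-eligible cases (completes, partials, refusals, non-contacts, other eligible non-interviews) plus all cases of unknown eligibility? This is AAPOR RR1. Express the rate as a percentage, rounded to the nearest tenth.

33.2%

Top: 210
Base: 210 + 27 + 130 + 131 + 12 + 122 = 632
RR1 = 210 / 632 = 0.3323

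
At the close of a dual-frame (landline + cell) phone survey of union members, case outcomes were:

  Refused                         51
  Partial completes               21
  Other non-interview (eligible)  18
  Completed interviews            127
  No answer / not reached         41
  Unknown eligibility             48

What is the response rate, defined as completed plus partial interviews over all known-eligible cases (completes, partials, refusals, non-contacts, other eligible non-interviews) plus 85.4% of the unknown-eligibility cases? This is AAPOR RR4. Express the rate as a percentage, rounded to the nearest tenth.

49.5%

Num = 127 + 21 = 148
Eligible (known) = 127 + 21 + 51 + 41 + 18 = 258
Eligible share of unknowns = 0.8540 × 48 = 40.99
Denom = 258 + 40.99 = 298.99
RR4 = 148 / 298.99 = 0.4950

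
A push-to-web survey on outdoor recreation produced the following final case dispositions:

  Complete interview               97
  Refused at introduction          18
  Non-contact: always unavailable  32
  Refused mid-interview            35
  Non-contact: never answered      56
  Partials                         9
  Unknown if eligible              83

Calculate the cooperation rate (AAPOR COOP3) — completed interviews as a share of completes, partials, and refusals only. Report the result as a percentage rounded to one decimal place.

Declined to participate = 18 + 35 = 53
No contact after all attempts = 56 + 32 = 88
Num → 97
Base → 97 + 9 + 53 = 159
COOP3 = 97 / 159 = 0.6101

61.0%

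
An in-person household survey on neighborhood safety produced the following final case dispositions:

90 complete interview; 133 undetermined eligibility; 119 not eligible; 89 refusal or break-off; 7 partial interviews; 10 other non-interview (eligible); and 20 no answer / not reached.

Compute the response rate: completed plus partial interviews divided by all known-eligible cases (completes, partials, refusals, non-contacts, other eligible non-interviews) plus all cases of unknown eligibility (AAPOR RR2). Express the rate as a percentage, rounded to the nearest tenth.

Num → 90 + 7 = 97
Denom → 90 + 7 + 89 + 20 + 10 + 133 = 349
RR2 = 97 / 349 = 0.2779

27.8%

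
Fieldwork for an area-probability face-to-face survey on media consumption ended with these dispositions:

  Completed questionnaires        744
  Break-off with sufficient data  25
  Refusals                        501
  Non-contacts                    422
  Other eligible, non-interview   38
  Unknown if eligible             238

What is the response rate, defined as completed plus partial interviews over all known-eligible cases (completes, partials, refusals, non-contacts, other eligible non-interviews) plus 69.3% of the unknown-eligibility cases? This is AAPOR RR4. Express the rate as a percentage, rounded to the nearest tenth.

Numerator = 744 + 25 = 769
Determined eligible = 744 + 25 + 501 + 422 + 38 = 1730
Eligible share of unknowns = 0.6930 × 238 = 164.93
Denom = 1730 + 164.93 = 1894.93
RR4 = 769 / 1894.93 = 0.4058

40.6%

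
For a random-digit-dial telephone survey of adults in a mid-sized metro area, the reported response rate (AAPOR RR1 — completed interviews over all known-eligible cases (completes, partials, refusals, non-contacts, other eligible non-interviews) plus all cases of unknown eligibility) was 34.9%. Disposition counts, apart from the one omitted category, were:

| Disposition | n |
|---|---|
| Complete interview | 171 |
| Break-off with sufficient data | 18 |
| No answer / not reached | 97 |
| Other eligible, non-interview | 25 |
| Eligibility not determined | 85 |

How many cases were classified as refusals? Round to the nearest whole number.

RR1 = 171 / D = 0.349
D = 171 / 0.349 = 490.0
Rest of base = 396
refusals = 490.0 − 396 ≈ 94

94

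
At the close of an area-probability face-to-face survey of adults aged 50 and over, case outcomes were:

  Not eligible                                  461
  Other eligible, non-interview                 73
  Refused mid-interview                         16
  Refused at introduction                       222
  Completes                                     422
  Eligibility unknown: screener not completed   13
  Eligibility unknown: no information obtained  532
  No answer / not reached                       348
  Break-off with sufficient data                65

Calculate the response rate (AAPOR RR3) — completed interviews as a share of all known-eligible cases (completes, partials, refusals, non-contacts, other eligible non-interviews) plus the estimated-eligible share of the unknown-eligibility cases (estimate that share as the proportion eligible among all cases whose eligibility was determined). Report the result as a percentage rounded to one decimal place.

27.5%

Refused = 222 + 16 = 238
Unknown if eligible = 13 + 532 = 545
Numerator: 422
Determined eligible: 422 + 65 + 238 + 348 + 73 = 1146
e = 1146 / (1146 + 461) = 1146 / 1607 = 0.7131
Estimated eligible among unknowns: 0.7131 × 545 = 388.64
Denominator: 1146 + 388.64 = 1534.64
RR3 = 422 / 1534.64 = 0.2750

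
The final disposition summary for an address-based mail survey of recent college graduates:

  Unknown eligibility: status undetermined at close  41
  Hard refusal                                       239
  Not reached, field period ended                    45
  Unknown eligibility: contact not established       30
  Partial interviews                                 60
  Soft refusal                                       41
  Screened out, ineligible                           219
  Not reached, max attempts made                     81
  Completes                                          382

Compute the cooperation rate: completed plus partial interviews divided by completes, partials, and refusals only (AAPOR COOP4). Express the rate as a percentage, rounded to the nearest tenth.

Refusals = 239 + 41 = 280
No answer / not reached = 45 + 81 = 126
Unknown eligibility = 30 + 41 = 71
Num: 382 + 60 = 442
Denominator: 382 + 60 + 280 = 722
COOP4 = 442 / 722 = 0.6122

61.2%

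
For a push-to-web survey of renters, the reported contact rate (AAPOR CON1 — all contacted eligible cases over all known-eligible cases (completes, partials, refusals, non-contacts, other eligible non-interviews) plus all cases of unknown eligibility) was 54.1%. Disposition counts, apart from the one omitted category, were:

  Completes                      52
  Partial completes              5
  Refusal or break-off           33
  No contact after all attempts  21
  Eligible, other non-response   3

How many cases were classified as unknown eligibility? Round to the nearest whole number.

58

Num = 52 + 5 + 33 + 3 = 93
CON1 = 93 / D = 0.541
D = 93 / 0.541 = 171.9
Rest of base = 114
unknown eligibility = 171.9 − 114 ≈ 58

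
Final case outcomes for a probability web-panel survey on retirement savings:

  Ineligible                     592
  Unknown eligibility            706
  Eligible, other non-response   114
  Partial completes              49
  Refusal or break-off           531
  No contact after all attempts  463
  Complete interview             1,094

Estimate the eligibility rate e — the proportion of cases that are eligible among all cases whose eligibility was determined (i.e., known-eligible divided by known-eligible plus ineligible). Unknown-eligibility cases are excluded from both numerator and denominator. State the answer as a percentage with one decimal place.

Determined eligible: 1094 + 49 + 531 + 463 + 114 = 2251
e = 2251 / (2251 + 592) = 2251 / 2843 = 0.7918

79.2%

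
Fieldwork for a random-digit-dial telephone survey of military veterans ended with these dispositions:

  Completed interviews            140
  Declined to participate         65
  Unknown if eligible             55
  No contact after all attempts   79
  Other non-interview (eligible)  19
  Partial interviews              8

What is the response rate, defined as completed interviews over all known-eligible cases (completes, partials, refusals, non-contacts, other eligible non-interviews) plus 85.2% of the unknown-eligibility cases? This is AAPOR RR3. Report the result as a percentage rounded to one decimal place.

39.1%

Numerator → 140
Eligible (known) → 140 + 8 + 65 + 79 + 19 = 311
e × U → 0.8520 × 55 = 46.86
Base → 311 + 46.86 = 357.86
RR3 = 140 / 357.86 = 0.3912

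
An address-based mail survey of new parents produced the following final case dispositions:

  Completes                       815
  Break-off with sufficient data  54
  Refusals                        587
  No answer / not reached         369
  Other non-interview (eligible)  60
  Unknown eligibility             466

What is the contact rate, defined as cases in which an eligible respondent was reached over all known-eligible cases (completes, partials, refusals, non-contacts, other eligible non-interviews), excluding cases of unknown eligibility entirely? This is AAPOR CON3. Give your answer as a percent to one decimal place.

Num = 815 + 54 + 587 + 60 = 1516
Denominator = 815 + 54 + 587 + 369 + 60 = 1885
CON3 = 1516 / 1885 = 0.8042

80.4%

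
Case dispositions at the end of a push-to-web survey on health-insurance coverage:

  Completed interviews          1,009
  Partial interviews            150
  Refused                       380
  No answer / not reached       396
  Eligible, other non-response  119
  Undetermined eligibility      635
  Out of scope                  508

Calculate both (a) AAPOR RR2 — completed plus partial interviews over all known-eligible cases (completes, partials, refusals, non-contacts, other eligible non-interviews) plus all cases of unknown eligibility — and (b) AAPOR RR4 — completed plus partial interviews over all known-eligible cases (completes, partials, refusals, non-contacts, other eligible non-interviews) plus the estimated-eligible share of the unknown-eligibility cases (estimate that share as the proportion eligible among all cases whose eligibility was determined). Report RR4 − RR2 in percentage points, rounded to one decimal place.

2.1

Top → 1009 + 150 = 1159
Denominator → 1009 + 150 + 380 + 396 + 119 + 635 = 2689
RR2 = 1159 / 2689 = 0.4310
Determined eligible → 1009 + 150 + 380 + 396 + 119 = 2054
e = 2054 / (2054 + 508) = 2054 / 2562 = 0.8017
e × U → 0.8017 × 635 = 509.08
Denominator → 2054 + 509.08 = 2563.08
RR4 = 1159 / 2563.08 = 0.4522
Difference = 45.22 − 43.10 = 2.12 percentage points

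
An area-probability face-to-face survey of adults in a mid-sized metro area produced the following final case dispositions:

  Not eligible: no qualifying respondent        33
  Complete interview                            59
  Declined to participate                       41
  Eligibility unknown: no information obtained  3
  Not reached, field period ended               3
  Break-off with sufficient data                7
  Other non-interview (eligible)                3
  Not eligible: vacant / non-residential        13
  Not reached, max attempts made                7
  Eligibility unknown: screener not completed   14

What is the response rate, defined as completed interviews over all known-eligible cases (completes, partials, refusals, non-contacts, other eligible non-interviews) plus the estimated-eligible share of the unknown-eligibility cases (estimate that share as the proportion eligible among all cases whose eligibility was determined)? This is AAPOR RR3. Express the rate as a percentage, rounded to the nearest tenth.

Never reached = 3 + 7 = 10
Unknown if eligible = 14 + 3 = 17
Ineligible = 33 + 13 = 46
Top = 59
Determined eligible = 59 + 7 + 41 + 10 + 3 = 120
e = 120 / (120 + 46) = 120 / 166 = 0.7229
e × U = 0.7229 × 17 = 12.29
Base = 120 + 12.29 = 132.29
RR3 = 59 / 132.29 = 0.4460

44.6%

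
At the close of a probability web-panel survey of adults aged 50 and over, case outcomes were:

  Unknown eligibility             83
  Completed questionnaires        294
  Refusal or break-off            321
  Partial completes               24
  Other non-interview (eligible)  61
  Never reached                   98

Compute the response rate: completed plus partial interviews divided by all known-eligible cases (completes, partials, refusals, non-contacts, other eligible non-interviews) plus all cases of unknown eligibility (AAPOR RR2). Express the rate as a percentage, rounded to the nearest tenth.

Top = 294 + 24 = 318
Base = 294 + 24 + 321 + 98 + 61 + 83 = 881
RR2 = 318 / 881 = 0.3610

36.1%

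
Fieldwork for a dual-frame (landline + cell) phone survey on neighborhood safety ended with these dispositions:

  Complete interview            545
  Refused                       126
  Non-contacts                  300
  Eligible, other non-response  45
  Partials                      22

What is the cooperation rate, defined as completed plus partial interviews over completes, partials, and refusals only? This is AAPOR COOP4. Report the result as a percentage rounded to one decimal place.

81.8%

Num = 545 + 22 = 567
Base = 545 + 22 + 126 = 693
COOP4 = 567 / 693 = 0.8182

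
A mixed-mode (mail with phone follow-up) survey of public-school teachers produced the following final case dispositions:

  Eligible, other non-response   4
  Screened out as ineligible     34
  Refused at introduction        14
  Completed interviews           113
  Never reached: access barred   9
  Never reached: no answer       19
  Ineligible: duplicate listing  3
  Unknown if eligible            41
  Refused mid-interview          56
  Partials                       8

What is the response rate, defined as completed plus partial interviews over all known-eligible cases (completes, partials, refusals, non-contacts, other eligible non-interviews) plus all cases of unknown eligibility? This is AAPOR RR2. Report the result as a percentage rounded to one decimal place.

45.8%

Refused = 14 + 56 = 70
No answer / not reached = 19 + 9 = 28
Not eligible = 34 + 3 = 37
Top = 113 + 8 = 121
Denominator = 113 + 8 + 70 + 28 + 4 + 41 = 264
RR2 = 121 / 264 = 0.4583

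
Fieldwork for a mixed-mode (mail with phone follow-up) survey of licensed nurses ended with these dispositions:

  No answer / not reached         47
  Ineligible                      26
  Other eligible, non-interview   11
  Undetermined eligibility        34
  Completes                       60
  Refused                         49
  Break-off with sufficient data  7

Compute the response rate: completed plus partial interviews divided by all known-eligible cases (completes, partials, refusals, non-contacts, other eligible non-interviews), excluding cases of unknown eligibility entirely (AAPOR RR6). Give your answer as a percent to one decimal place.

Top = 60 + 7 = 67
Base = 60 + 7 + 49 + 47 + 11 = 174
RR6 = 67 / 174 = 0.3851

38.5%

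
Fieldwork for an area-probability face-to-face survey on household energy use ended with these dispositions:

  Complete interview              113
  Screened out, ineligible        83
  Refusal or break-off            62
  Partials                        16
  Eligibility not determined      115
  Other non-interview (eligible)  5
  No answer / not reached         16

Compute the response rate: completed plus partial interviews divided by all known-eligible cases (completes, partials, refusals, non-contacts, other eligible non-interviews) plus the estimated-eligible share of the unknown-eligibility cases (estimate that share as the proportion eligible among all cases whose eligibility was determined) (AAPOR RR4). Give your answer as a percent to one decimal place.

43.8%

Top → 113 + 16 = 129
Determined eligible → 113 + 16 + 62 + 16 + 5 = 212
e = 212 / (212 + 83) = 212 / 295 = 0.7186
Estimated eligible among unknowns → 0.7186 × 115 = 82.64
Denominator → 212 + 82.64 = 294.64
RR4 = 129 / 294.64 = 0.4378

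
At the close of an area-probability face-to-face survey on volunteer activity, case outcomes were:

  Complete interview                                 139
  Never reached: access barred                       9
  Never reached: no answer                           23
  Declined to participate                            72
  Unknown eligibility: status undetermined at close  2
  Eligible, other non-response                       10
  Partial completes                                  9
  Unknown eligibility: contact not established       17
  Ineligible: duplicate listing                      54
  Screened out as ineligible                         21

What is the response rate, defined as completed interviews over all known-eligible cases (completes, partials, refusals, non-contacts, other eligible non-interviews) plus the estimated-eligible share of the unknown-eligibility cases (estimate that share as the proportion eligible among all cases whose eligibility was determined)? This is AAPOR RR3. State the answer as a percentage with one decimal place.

No contact after all attempts = 23 + 9 = 32
Undetermined eligibility = 17 + 2 = 19
Not eligible = 21 + 54 = 75
Top: 139
Eligible (known): 139 + 9 + 72 + 32 + 10 = 262
e = 262 / (262 + 75) = 262 / 337 = 0.7774
Eligible share of unknowns: 0.7774 × 19 = 14.77
Denominator: 262 + 14.77 = 276.77
RR3 = 139 / 276.77 = 0.5022

50.2%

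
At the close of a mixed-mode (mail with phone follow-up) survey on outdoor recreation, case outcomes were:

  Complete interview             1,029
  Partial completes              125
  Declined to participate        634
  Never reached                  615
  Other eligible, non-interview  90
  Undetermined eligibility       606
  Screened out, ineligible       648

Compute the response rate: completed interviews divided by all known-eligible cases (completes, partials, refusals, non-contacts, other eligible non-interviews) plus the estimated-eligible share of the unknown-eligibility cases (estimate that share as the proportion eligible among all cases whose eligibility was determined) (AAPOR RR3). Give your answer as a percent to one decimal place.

Num → 1029
Determined eligible → 1029 + 125 + 634 + 615 + 90 = 2493
e = 2493 / (2493 + 648) = 2493 / 3141 = 0.7937
Eligible share of unknowns → 0.7937 × 606 = 480.98
Denom → 2493 + 480.98 = 2973.98
RR3 = 1029 / 2973.98 = 0.3460

34.6%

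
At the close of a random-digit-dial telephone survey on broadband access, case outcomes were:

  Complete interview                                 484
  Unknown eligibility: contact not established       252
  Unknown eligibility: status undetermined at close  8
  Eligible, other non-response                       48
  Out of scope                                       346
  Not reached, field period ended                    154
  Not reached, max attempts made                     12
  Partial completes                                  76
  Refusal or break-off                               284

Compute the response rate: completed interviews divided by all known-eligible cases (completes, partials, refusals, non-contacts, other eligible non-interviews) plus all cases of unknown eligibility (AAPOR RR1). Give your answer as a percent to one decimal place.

36.7%

Never reached = 154 + 12 = 166
Undetermined eligibility = 252 + 8 = 260
Num → 484
Base → 484 + 76 + 284 + 166 + 48 + 260 = 1318
RR1 = 484 / 1318 = 0.3672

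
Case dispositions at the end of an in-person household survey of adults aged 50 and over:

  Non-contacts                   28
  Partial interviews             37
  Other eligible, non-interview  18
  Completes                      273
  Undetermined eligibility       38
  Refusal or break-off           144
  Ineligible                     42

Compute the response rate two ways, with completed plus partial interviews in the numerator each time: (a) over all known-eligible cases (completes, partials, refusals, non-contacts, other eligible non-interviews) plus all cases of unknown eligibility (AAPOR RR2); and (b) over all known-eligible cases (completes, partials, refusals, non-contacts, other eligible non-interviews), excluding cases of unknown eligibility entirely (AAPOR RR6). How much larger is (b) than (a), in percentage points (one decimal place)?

Num: 273 + 37 = 310
Denominator: 273 + 37 + 144 + 28 + 18 + 38 = 538
RR2 = 310 / 538 = 0.5762
Denominator: 273 + 37 + 144 + 28 + 18 = 500
RR6 = 310 / 500 = 0.6200
Difference = 62.00 − 57.62 = 4.38 percentage points

4.4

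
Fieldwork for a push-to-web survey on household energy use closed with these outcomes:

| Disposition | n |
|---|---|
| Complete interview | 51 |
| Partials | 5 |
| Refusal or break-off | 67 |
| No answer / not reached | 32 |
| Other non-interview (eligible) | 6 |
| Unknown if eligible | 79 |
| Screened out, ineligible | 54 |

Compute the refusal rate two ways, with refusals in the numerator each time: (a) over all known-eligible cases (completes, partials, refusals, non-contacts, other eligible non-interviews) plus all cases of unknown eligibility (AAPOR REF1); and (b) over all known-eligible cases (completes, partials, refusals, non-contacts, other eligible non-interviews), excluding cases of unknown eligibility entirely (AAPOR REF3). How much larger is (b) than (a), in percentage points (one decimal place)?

Top = 67
Base = 51 + 5 + 67 + 32 + 6 + 79 = 240
REF1 = 67 / 240 = 0.2792
Base = 51 + 5 + 67 + 32 + 6 = 161
REF3 = 67 / 161 = 0.4161
Difference = 41.61 − 27.92 = 13.69 percentage points

13.7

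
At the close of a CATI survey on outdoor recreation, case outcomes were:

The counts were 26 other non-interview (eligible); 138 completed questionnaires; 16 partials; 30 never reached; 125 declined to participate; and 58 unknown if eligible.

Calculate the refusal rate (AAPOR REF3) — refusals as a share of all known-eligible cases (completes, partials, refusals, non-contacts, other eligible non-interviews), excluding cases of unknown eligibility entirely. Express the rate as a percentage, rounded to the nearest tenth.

37.3%

Top: 125
Base: 138 + 16 + 125 + 30 + 26 = 335
REF3 = 125 / 335 = 0.3731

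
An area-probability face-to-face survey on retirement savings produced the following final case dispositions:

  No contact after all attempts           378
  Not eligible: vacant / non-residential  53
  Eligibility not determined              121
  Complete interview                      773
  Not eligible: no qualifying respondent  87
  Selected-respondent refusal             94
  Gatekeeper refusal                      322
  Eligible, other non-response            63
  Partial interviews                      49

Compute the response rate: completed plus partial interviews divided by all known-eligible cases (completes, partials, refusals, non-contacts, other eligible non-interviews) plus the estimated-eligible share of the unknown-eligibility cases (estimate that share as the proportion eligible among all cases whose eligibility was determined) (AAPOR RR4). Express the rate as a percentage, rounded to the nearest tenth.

45.9%

Declined to participate = 322 + 94 = 416
Not eligible = 87 + 53 = 140
Num = 773 + 49 = 822
Eligible (known) = 773 + 49 + 416 + 378 + 63 = 1679
e = 1679 / (1679 + 140) = 1679 / 1819 = 0.9230
e × U = 0.9230 × 121 = 111.68
Denominator = 1679 + 111.68 = 1790.68
RR4 = 822 / 1790.68 = 0.4590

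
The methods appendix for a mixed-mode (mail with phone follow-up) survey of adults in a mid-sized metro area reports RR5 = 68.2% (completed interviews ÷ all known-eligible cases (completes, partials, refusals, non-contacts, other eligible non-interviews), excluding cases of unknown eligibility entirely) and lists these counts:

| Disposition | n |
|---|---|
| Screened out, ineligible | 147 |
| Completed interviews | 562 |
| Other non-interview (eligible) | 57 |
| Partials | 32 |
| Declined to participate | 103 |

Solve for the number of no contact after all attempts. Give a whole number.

RR5 = 562 / D = 0.682
D = 562 / 0.682 = 824.0
Remaining denominator categories sum to 754
no contact after all attempts = 824.0 − 754 ≈ 70

70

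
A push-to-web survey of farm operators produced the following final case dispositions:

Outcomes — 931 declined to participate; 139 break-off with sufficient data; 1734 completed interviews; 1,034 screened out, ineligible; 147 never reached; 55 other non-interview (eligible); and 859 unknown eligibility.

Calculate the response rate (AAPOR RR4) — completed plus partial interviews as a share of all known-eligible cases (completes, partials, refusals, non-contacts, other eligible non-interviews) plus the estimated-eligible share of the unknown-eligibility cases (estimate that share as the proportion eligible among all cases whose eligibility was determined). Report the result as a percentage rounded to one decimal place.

Num → 1734 + 139 = 1873
Determined eligible → 1734 + 139 + 931 + 147 + 55 = 3006
e = 3006 / (3006 + 1034) = 3006 / 4040 = 0.7441
Eligible share of unknowns → 0.7441 × 859 = 639.18
Denominator → 3006 + 639.18 = 3645.18
RR4 = 1873 / 3645.18 = 0.5138

51.4%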